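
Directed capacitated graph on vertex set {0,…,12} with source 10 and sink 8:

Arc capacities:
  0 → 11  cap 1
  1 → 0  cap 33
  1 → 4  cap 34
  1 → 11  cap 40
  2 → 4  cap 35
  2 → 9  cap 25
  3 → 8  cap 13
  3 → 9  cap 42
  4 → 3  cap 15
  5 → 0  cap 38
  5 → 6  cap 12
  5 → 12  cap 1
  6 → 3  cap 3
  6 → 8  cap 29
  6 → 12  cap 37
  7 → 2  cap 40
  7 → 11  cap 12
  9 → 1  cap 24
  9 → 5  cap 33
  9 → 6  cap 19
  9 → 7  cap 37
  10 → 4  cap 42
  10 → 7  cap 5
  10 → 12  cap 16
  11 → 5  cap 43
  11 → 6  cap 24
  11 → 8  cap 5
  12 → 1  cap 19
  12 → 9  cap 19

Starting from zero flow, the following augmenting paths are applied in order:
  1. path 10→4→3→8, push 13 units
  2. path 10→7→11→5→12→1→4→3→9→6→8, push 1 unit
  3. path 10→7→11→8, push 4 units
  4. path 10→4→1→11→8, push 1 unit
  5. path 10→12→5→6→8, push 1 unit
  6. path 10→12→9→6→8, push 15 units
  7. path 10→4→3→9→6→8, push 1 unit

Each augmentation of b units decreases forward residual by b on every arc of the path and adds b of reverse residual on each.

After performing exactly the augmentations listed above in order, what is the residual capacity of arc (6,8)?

Residual capacity of (6,8): 11

after path 1 (10→4→3→8, push 13): res(6,8)=29
after path 2 (10→7→11→5→12→1→4→3→9→6→8, push 1): res(6,8)=28
after path 3 (10→7→11→8, push 4): res(6,8)=28
after path 4 (10→4→1→11→8, push 1): res(6,8)=28
after path 5 (10→12→5→6→8, push 1): res(6,8)=27
after path 6 (10→12→9→6→8, push 15): res(6,8)=12
after path 7 (10→4→3→9→6→8, push 1): res(6,8)=11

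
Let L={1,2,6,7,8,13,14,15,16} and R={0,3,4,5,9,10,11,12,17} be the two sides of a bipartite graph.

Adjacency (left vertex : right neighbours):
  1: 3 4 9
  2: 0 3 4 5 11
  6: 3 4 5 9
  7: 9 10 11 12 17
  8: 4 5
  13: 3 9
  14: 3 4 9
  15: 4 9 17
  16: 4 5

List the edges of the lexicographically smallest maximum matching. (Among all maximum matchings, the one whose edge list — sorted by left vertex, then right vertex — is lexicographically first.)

Lex-smallest maximum matching: {(1,3), (2,0), (6,4), (7,10), (8,5), (13,9), (15,17)}

|M| = 7 (so the lex-smallest maximum matching has 7 edges)
process left vertices in ascending order; for each, take the smallest-labelled available neighbour that still permits 7 edges overall, or leave it unmatched if none does
lex-smallest matching: {1-3, 2-0, 6-4, 7-10, 8-5, 13-9, 15-17}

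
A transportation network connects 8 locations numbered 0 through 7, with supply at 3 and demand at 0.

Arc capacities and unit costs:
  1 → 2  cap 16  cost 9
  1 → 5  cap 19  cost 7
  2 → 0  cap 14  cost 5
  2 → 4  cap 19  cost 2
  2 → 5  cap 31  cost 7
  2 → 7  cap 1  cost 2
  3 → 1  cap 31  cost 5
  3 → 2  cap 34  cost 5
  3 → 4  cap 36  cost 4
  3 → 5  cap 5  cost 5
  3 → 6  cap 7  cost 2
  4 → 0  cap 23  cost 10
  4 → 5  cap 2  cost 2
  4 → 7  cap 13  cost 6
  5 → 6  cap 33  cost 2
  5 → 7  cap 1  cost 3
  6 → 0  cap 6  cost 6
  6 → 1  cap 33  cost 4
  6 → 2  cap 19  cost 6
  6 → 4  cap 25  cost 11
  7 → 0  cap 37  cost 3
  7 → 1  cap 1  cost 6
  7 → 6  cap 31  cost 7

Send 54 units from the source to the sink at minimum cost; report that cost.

Minimum cost for 54 units: 644

shortest-cost path #1: 3→6→0 push 6 @ unit cost 8 (adds 48)
shortest-cost path #2: 3→2→0 push 14 @ unit cost 10 (adds 140)
shortest-cost path #3: 3→2→7→0 push 1 @ unit cost 10 (adds 10)
shortest-cost path #4: 3→5→7→0 push 1 @ unit cost 11 (adds 11)
shortest-cost path #5: 3→4→7→0 push 13 @ unit cost 13 (adds 169)
shortest-cost path #6: 3→4→0 push 19 @ unit cost 14 (adds 266)
total cost = 644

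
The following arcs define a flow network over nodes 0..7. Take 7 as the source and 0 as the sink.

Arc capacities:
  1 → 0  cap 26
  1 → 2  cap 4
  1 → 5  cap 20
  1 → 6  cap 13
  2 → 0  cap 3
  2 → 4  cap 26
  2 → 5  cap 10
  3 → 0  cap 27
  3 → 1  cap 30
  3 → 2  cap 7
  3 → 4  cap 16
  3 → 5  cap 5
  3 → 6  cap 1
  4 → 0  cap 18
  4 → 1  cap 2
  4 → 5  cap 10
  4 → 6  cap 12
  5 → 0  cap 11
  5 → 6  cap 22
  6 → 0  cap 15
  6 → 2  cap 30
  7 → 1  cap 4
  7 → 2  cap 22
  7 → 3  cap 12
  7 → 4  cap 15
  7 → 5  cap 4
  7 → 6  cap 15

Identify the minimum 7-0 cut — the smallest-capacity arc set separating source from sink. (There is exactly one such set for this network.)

augment #1: 7→1→0 push 4
augment #2: 7→2→0 push 3
augment #3: 7→3→0 push 12
augment #4: 7→4→0 push 15
augment #5: 7→5→0 push 4
augment #6: 7→6→0 push 15
augment #7: 7→2→4→0 push 3
augment #8: 7→2→5→0 push 7
augment #9: 7→2→4→1→0 push 2
max flow = 65; residual-reachable set from 7 gives S-side
cut edges (S→T): {(2,0), (4,0), (4,1), (5,0), (6,0), (7,1), (7,3)} total cap 65

Min-cut arcs: {(2,0), (4,0), (4,1), (5,0), (6,0), (7,1), (7,3)} (total capacity 65)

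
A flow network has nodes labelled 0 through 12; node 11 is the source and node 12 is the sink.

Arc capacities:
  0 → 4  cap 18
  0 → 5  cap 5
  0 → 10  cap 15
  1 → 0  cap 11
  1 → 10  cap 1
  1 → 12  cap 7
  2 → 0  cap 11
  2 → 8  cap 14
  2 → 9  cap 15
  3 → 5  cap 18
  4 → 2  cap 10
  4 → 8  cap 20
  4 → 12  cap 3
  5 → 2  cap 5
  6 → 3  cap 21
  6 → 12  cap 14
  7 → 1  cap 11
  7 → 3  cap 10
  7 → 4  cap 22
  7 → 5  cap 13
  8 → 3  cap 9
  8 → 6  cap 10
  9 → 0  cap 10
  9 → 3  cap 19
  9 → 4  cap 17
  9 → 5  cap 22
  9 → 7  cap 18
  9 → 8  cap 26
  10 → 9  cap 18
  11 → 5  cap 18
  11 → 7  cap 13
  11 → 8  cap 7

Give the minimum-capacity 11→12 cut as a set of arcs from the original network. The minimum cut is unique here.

Min-cut arcs: {(1,12), (4,12), (8,6)} (total capacity 20)

augment #1: 11→7→1→12 push 7
augment #2: 11→7→4→12 push 3
augment #3: 11→8→6→12 push 7
augment #4: 11→5→2→8→6→12 push 3
max flow = 20; residual-reachable set from 11 gives S-side
cut edges (S→T): {(1,12), (4,12), (8,6)} total cap 20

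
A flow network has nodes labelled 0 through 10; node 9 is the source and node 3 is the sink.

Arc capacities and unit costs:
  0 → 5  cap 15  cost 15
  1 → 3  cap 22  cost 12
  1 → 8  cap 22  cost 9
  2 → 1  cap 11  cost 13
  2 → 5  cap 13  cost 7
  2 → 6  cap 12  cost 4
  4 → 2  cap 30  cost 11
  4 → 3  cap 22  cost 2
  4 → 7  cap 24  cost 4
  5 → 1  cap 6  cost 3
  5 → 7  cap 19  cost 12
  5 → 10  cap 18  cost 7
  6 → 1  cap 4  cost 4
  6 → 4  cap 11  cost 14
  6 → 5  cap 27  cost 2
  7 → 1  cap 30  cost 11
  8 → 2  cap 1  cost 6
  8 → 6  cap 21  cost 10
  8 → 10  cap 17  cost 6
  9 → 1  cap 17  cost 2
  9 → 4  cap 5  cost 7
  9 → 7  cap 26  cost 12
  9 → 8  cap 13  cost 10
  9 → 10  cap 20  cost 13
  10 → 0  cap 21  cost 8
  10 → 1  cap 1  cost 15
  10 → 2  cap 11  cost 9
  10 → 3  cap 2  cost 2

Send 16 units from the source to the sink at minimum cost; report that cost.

shortest-cost path #1: 9→4→3 push 5 @ unit cost 9 (adds 45)
shortest-cost path #2: 9→1→3 push 11 @ unit cost 14 (adds 154)
total cost = 199

Minimum cost for 16 units: 199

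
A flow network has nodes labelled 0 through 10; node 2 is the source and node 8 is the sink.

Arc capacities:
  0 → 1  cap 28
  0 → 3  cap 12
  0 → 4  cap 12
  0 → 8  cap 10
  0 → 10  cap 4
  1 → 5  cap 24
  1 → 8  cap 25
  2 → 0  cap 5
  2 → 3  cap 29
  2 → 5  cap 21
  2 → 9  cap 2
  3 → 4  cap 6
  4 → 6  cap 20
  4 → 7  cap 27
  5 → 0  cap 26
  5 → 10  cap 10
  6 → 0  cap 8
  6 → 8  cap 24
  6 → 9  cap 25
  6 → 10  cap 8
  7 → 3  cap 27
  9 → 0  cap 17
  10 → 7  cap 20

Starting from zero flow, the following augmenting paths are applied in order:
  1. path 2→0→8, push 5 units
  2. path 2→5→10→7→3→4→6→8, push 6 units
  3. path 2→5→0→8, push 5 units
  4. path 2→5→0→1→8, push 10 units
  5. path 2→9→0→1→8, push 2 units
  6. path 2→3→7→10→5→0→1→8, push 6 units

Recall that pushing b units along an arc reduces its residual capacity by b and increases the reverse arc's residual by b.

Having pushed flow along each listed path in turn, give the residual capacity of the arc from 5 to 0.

Residual capacity of (5,0): 5

after path 1 (2→0→8, push 5): res(5,0)=26
after path 2 (2→5→10→7→3→4→6→8, push 6): res(5,0)=26
after path 3 (2→5→0→8, push 5): res(5,0)=21
after path 4 (2→5→0→1→8, push 10): res(5,0)=11
after path 5 (2→9→0→1→8, push 2): res(5,0)=11
after path 6 (2→3→7→10→5→0→1→8, push 6): res(5,0)=5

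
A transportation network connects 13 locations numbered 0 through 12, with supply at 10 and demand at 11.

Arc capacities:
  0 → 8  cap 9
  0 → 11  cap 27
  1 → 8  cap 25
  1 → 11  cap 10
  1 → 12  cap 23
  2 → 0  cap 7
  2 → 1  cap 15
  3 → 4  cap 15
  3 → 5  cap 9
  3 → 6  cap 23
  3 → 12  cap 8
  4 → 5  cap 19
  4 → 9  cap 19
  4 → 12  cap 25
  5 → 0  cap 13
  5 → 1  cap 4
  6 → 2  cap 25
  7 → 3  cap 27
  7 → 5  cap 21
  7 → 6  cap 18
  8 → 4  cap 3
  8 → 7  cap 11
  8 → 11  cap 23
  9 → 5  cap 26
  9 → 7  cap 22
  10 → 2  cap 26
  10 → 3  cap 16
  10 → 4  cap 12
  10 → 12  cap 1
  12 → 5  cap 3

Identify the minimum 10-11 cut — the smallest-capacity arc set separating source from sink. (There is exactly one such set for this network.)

Min-cut arcs: {(2,0), (2,1), (5,0), (5,1)} (total capacity 39)

augment #1: 10→2→0→11 push 7
augment #2: 10→2→1→11 push 10
augment #3: 10→2→1→8→11 push 5
augment #4: 10→3→5→0→11 push 9
augment #5: 10→4→5→0→11 push 4
augment #6: 10→4→5→1→8→11 push 4
max flow = 39; residual-reachable set from 10 gives S-side
cut edges (S→T): {(2,0), (2,1), (5,0), (5,1)} total cap 39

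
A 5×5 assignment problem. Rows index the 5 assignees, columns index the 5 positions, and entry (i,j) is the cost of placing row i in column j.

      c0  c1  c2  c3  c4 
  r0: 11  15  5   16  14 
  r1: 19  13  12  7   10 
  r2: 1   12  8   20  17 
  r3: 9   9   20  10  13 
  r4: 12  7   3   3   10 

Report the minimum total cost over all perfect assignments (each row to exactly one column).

Minimum assignment cost: 28

optimal assignment: row0→col2 (cost 5), row1→col4 (cost 10), row2→col0 (cost 1), row3→col1 (cost 9), row4→col3 (cost 3)
total = 5 + 10 + 1 + 9 + 3 = 28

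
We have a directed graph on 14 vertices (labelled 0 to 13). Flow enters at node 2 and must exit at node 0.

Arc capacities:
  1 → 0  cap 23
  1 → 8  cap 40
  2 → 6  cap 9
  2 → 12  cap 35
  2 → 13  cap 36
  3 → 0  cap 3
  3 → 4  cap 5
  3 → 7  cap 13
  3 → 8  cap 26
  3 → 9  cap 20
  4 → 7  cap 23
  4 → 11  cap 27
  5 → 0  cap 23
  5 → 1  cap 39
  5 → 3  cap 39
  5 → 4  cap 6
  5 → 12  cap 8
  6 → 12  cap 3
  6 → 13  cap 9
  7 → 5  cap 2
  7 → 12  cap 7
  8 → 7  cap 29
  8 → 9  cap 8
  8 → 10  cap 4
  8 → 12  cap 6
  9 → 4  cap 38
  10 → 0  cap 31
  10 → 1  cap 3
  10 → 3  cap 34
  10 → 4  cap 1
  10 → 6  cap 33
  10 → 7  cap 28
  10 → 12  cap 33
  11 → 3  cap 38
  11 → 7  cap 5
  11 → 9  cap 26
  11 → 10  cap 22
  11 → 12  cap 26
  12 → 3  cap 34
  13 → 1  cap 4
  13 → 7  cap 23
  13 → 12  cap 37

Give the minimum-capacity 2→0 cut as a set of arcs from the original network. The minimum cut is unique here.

Min-cut arcs: {(3,0), (7,5), (8,10), (11,10), (13,1)} (total capacity 35)

augment #1: 2→12→3→0 push 3
augment #2: 2→13→1→0 push 4
augment #3: 2→13→7→5→0 push 2
augment #4: 2→12→3→8→10→0 push 4
augment #5: 2→12→3→4→11→10→0 push 5
augment #6: 2→12→3→9→4→11→10→0 push 17
max flow = 35; residual-reachable set from 2 gives S-side
cut edges (S→T): {(3,0), (7,5), (8,10), (11,10), (13,1)} total cap 35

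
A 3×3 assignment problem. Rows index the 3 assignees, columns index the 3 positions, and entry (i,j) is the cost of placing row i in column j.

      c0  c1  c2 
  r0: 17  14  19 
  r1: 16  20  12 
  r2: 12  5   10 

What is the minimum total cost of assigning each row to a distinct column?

optimal assignment: row0→col0 (cost 17), row1→col2 (cost 12), row2→col1 (cost 5)
total = 17 + 12 + 5 = 34

Minimum assignment cost: 34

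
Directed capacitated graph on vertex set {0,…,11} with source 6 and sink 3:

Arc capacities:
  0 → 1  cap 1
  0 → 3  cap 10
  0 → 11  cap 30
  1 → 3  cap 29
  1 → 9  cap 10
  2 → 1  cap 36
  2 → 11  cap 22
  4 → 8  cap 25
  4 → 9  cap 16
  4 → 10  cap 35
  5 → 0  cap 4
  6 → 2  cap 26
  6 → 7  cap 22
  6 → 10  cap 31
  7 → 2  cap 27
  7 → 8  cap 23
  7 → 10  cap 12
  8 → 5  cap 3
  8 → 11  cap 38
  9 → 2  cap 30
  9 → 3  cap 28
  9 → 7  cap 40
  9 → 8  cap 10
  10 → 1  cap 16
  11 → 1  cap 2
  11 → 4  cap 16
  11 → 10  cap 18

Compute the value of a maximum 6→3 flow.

Maximum flow value: 58

augment #1: 6→2→1→3 bottleneck 26, total now 26
augment #2: 6→10→1→3 bottleneck 3, total now 29
augment #3: 6→10→1→9→3 bottleneck 10, total now 39
augment #4: 6→7→8→5→0→3 bottleneck 3, total now 42
augment #5: 6→7→2→11→4→9→3 bottleneck 16, total now 58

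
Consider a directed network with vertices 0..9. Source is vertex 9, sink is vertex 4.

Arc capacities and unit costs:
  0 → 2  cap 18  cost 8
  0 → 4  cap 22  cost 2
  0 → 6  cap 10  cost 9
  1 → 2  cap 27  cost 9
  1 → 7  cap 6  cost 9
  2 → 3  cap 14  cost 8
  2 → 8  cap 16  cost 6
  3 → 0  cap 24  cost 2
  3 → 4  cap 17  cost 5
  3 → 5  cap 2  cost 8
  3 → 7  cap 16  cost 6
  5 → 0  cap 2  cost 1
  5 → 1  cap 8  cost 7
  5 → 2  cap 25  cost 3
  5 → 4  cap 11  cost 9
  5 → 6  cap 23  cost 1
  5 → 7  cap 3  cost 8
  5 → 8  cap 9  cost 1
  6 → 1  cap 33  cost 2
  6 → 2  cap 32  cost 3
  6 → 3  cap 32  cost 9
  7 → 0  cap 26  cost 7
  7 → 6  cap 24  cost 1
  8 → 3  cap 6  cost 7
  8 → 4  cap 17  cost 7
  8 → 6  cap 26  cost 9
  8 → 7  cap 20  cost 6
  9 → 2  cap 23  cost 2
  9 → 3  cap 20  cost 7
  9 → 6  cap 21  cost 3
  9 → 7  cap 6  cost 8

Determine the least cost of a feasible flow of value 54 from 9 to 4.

Minimum cost for 54 units: 750

shortest-cost path #1: 9→3→0→4 push 20 @ unit cost 11 (adds 220)
shortest-cost path #2: 9→2→3→0→4 push 2 @ unit cost 14 (adds 28)
shortest-cost path #3: 9→2→3→4 push 12 @ unit cost 15 (adds 180)
shortest-cost path #4: 9→2→8→4 push 9 @ unit cost 15 (adds 135)
shortest-cost path #5: 9→6→3→4 push 5 @ unit cost 17 (adds 85)
shortest-cost path #6: 9→6→3→2→8→4 push 6 @ unit cost 17 (adds 102)
total cost = 750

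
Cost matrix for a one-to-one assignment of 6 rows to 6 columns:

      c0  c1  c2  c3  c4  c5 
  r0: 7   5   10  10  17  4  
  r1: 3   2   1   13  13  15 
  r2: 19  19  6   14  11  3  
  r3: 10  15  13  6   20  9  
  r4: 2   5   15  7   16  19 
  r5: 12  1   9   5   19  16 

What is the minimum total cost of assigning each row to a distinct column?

Minimum assignment cost: 25

optimal assignment: row0→col5 (cost 4), row1→col2 (cost 1), row2→col4 (cost 11), row3→col3 (cost 6), row4→col0 (cost 2), row5→col1 (cost 1)
total = 4 + 1 + 11 + 6 + 2 + 1 = 25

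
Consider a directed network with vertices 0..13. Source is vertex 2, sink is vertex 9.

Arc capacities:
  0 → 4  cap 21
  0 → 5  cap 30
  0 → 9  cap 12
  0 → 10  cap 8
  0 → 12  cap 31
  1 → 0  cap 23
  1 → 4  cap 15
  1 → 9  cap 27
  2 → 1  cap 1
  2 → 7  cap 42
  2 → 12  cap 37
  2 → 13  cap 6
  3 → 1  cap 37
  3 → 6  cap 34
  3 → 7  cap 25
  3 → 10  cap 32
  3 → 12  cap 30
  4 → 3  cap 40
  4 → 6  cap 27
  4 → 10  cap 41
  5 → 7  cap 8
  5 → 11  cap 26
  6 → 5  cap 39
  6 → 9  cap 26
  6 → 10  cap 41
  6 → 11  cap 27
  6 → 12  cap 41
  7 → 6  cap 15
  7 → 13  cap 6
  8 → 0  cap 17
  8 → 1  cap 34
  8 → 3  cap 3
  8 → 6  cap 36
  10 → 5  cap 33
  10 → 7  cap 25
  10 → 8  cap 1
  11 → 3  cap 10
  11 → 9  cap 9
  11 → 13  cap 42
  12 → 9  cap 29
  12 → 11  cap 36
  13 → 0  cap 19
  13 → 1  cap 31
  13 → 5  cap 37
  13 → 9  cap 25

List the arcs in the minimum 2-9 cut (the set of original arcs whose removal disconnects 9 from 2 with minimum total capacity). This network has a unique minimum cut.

augment #1: 2→1→9 push 1
augment #2: 2→12→9 push 29
augment #3: 2→13→9 push 6
augment #4: 2→7→6→9 push 15
augment #5: 2→7→13→9 push 6
augment #6: 2→12→11→9 push 8
max flow = 65; residual-reachable set from 2 gives S-side
cut edges (S→T): {(2,1), (2,12), (2,13), (7,6), (7,13)} total cap 65

Min-cut arcs: {(2,1), (2,12), (2,13), (7,6), (7,13)} (total capacity 65)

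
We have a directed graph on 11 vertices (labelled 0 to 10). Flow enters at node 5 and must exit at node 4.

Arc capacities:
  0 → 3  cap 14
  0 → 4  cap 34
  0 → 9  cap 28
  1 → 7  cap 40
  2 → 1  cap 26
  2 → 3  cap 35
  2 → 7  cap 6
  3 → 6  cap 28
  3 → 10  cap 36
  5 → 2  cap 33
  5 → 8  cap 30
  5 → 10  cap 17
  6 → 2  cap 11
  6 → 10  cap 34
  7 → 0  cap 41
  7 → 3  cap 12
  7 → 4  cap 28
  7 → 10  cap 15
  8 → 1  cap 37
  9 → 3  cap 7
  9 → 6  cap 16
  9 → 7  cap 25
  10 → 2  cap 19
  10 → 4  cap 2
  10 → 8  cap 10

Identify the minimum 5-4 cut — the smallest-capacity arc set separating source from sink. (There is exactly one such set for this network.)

augment #1: 5→10→4 push 2
augment #2: 5→2→7→4 push 6
augment #3: 5→2→1→7→4 push 22
augment #4: 5→2→1→7→0→4 push 4
augment #5: 5→8→1→7→0→4 push 14
max flow = 48; residual-reachable set from 5 gives S-side
cut edges (S→T): {(1,7), (2,7), (10,4)} total cap 48

Min-cut arcs: {(1,7), (2,7), (10,4)} (total capacity 48)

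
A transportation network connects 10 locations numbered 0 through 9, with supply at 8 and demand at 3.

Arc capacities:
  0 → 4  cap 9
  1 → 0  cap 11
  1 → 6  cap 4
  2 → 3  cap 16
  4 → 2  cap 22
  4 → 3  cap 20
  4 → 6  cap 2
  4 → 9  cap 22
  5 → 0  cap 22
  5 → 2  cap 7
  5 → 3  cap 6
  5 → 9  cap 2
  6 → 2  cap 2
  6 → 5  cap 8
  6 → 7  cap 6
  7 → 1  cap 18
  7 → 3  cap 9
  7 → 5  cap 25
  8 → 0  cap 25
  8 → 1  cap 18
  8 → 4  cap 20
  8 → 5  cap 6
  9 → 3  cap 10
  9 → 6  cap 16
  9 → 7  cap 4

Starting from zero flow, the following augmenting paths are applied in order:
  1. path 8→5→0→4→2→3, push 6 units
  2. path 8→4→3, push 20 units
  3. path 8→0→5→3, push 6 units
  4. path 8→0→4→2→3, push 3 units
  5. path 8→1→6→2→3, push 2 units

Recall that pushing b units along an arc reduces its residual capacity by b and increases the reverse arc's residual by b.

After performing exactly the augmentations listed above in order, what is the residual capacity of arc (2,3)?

after path 1 (8→5→0→4→2→3, push 6): res(2,3)=10
after path 2 (8→4→3, push 20): res(2,3)=10
after path 3 (8→0→5→3, push 6): res(2,3)=10
after path 4 (8→0→4→2→3, push 3): res(2,3)=7
after path 5 (8→1→6→2→3, push 2): res(2,3)=5

Residual capacity of (2,3): 5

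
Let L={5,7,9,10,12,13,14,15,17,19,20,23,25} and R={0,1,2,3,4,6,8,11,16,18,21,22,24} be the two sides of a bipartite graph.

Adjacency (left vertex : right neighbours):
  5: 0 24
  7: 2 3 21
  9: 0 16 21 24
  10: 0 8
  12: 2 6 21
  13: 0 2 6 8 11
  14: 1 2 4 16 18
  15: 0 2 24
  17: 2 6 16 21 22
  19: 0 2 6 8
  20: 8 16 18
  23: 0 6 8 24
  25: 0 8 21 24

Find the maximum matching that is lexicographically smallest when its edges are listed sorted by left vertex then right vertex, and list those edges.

|M| = 12 (so the lex-smallest maximum matching has 12 edges)
process left vertices in ascending order; for each, take the smallest-labelled available neighbour that still permits 12 edges overall, or leave it unmatched if none does
lex-smallest matching: {5-0, 7-3, 9-16, 10-8, 12-2, 13-11, 14-1, 15-24, 17-22, 19-6, 20-18, 25-21}

Lex-smallest maximum matching: {(5,0), (7,3), (9,16), (10,8), (12,2), (13,11), (14,1), (15,24), (17,22), (19,6), (20,18), (25,21)}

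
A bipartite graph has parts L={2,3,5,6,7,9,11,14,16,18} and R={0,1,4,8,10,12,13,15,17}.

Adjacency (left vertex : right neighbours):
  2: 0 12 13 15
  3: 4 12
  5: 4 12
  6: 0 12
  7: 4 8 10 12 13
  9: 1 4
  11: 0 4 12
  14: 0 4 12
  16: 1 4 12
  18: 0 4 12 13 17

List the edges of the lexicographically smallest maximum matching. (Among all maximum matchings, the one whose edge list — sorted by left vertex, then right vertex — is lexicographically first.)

Lex-smallest maximum matching: {(2,13), (3,4), (5,12), (6,0), (7,8), (9,1), (18,17)}

|M| = 7 (so the lex-smallest maximum matching has 7 edges)
process left vertices in ascending order; for each, take the smallest-labelled available neighbour that still permits 7 edges overall, or leave it unmatched if none does
lex-smallest matching: {2-13, 3-4, 5-12, 6-0, 7-8, 9-1, 18-17}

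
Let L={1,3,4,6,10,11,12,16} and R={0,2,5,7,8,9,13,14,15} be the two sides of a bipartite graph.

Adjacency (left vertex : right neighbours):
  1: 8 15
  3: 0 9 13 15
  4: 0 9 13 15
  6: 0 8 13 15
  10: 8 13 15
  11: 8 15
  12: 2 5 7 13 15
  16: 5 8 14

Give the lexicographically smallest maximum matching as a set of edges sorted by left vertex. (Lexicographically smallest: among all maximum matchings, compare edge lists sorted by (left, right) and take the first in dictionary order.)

|M| = 7 (so the lex-smallest maximum matching has 7 edges)
process left vertices in ascending order; for each, take the smallest-labelled available neighbour that still permits 7 edges overall, or leave it unmatched if none does
lex-smallest matching: {1-8, 3-0, 4-9, 6-13, 10-15, 12-2, 16-5}

Lex-smallest maximum matching: {(1,8), (3,0), (4,9), (6,13), (10,15), (12,2), (16,5)}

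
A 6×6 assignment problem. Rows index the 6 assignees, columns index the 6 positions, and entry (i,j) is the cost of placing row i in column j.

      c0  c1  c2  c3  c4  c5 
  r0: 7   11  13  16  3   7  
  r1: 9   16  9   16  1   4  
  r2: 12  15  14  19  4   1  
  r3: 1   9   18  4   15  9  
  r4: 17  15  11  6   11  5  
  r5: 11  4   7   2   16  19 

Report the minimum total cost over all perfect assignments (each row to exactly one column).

optimal assignment: row0→col4 (cost 3), row1→col2 (cost 9), row2→col5 (cost 1), row3→col0 (cost 1), row4→col3 (cost 6), row5→col1 (cost 4)
total = 3 + 9 + 1 + 1 + 6 + 4 = 24

Minimum assignment cost: 24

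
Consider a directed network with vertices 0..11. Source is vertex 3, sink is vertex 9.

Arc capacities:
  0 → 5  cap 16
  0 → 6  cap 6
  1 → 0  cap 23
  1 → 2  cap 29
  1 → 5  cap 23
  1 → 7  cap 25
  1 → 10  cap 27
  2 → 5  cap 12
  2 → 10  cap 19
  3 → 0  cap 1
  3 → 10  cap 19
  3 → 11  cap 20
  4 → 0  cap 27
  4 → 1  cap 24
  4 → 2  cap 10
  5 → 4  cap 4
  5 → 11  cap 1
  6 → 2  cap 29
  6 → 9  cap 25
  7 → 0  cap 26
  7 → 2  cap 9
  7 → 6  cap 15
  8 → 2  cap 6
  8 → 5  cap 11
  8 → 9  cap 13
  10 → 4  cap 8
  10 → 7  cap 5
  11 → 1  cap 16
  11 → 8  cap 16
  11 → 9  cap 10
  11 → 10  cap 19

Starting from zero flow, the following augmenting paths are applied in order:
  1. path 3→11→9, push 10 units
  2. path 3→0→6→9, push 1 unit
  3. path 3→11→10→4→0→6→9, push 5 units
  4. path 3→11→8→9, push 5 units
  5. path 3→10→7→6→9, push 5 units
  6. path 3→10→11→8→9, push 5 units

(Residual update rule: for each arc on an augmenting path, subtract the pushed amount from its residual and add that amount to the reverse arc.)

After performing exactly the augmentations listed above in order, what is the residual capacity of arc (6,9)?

Residual capacity of (6,9): 14

after path 1 (3→11→9, push 10): res(6,9)=25
after path 2 (3→0→6→9, push 1): res(6,9)=24
after path 3 (3→11→10→4→0→6→9, push 5): res(6,9)=19
after path 4 (3→11→8→9, push 5): res(6,9)=19
after path 5 (3→10→7→6→9, push 5): res(6,9)=14
after path 6 (3→10→11→8→9, push 5): res(6,9)=14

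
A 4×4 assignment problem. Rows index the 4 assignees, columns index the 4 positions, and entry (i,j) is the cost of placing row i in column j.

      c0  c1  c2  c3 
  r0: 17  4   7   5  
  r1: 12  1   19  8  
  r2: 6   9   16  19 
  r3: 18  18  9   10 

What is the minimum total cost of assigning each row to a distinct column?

Minimum assignment cost: 21

optimal assignment: row0→col3 (cost 5), row1→col1 (cost 1), row2→col0 (cost 6), row3→col2 (cost 9)
total = 5 + 1 + 6 + 9 = 21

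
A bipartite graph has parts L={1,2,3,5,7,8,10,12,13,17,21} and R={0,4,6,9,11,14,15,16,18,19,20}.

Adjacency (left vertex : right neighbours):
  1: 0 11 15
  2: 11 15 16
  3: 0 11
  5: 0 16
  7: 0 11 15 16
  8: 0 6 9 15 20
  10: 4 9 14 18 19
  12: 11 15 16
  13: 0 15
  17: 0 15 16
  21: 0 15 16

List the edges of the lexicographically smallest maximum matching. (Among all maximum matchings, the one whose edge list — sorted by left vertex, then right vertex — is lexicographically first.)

|M| = 6 (so the lex-smallest maximum matching has 6 edges)
process left vertices in ascending order; for each, take the smallest-labelled available neighbour that still permits 6 edges overall, or leave it unmatched if none does
lex-smallest matching: {1-0, 2-11, 5-16, 7-15, 8-6, 10-4}

Lex-smallest maximum matching: {(1,0), (2,11), (5,16), (7,15), (8,6), (10,4)}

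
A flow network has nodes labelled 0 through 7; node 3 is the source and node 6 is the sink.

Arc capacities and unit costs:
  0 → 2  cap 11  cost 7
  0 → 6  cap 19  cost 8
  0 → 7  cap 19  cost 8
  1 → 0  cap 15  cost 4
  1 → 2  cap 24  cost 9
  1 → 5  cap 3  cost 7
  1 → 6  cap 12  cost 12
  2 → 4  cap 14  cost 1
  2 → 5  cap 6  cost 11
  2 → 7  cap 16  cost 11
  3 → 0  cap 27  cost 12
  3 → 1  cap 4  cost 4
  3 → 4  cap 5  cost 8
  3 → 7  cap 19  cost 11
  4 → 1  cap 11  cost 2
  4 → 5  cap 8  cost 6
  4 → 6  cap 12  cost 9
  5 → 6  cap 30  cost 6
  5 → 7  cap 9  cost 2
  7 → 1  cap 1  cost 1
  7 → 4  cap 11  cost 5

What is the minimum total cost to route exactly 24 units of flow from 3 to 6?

Minimum cost for 24 units: 449

shortest-cost path #1: 3→1→6 push 4 @ unit cost 16 (adds 64)
shortest-cost path #2: 3→4→6 push 5 @ unit cost 17 (adds 85)
shortest-cost path #3: 3→0→6 push 15 @ unit cost 20 (adds 300)
total cost = 449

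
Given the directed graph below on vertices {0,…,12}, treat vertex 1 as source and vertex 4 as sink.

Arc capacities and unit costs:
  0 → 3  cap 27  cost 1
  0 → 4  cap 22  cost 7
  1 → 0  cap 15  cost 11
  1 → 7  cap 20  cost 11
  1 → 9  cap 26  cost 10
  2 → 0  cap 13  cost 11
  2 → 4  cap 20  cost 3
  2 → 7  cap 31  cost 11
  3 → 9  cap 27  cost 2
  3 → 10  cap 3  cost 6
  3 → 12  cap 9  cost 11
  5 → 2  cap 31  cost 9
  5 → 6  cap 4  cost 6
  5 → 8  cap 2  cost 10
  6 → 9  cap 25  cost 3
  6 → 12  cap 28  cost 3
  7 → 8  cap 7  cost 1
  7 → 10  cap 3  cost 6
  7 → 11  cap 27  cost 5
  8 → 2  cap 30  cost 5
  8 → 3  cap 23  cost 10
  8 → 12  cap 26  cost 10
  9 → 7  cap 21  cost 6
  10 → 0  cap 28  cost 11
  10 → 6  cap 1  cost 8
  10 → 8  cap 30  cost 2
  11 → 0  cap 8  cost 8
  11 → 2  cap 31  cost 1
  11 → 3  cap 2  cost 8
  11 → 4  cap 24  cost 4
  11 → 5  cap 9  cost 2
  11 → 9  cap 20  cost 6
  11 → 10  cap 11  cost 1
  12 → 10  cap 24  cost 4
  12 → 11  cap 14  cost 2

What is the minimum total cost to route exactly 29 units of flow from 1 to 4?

shortest-cost path #1: 1→0→4 push 15 @ unit cost 18 (adds 270)
shortest-cost path #2: 1→7→11→4 push 14 @ unit cost 20 (adds 280)
total cost = 550

Minimum cost for 29 units: 550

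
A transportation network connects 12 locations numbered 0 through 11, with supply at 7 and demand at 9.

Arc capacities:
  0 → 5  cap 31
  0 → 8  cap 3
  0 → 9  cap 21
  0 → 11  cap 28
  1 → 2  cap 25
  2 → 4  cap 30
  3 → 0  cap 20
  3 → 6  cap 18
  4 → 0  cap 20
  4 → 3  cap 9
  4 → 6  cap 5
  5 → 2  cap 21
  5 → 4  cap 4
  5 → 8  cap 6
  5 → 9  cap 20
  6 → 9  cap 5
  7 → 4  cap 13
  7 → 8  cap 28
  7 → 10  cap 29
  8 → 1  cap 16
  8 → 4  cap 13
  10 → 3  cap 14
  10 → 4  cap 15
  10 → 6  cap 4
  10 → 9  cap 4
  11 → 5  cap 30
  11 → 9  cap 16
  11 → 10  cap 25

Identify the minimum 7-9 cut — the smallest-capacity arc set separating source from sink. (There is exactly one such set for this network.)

Min-cut arcs: {(3,0), (4,0), (6,9), (10,9)} (total capacity 49)

augment #1: 7→10→9 push 4
augment #2: 7→4→0→9 push 13
augment #3: 7→10→6→9 push 4
augment #4: 7→8→4→0→9 push 7
augment #5: 7→8→4→6→9 push 1
augment #6: 7→10→3→0→9 push 1
augment #7: 7→10→3→0→5→9 push 13
augment #8: 7→8→4→3→0→5→9 push 5
augment #9: 7→10→4→3→0→5→9 push 1
max flow = 49; residual-reachable set from 7 gives S-side
cut edges (S→T): {(3,0), (4,0), (6,9), (10,9)} total cap 49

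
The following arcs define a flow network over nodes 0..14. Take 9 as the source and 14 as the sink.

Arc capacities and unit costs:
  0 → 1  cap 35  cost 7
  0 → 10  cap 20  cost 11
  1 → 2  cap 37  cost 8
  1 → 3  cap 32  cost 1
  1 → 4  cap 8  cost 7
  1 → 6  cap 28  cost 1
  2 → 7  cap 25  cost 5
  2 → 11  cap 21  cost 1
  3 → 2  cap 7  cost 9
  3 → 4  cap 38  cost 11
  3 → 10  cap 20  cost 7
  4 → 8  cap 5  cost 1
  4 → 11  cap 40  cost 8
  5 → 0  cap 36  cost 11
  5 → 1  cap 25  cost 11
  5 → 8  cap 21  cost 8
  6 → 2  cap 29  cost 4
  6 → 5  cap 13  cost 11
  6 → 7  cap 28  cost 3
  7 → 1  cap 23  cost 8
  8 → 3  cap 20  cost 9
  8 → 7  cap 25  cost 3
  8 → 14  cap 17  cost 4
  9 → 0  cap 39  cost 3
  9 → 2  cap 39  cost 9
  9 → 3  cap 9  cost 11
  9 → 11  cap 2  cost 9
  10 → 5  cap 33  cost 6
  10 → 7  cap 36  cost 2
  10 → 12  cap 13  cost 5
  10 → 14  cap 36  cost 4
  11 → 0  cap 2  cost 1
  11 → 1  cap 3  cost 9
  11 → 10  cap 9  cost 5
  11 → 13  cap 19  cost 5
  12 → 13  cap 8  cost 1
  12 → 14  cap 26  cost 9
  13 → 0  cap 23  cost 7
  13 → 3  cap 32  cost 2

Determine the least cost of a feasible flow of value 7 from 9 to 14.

Minimum cost for 7 units: 126

shortest-cost path #1: 9→11→10→14 push 2 @ unit cost 18 (adds 36)
shortest-cost path #2: 9→0→10→14 push 5 @ unit cost 18 (adds 90)
total cost = 126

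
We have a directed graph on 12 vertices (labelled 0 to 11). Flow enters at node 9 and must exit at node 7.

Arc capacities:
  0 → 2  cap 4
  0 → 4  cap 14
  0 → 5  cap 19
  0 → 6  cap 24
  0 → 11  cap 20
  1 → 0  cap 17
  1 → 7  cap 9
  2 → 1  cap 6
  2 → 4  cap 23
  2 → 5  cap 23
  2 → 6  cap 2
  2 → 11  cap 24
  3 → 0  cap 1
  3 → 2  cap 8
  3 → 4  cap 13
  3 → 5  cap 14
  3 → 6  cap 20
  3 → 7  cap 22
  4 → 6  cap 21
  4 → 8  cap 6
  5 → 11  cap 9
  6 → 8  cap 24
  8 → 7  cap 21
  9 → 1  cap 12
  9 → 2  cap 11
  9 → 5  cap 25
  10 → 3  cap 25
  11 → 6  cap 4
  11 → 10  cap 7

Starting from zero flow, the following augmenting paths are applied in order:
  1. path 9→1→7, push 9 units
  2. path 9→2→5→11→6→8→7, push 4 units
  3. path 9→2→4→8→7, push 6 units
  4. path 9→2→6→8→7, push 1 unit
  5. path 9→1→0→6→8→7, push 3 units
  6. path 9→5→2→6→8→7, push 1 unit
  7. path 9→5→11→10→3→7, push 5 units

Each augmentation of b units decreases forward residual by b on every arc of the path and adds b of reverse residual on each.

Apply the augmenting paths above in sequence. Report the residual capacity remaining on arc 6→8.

after path 1 (9→1→7, push 9): res(6,8)=24
after path 2 (9→2→5→11→6→8→7, push 4): res(6,8)=20
after path 3 (9→2→4→8→7, push 6): res(6,8)=20
after path 4 (9→2→6→8→7, push 1): res(6,8)=19
after path 5 (9→1→0→6→8→7, push 3): res(6,8)=16
after path 6 (9→5→2→6→8→7, push 1): res(6,8)=15
after path 7 (9→5→11→10→3→7, push 5): res(6,8)=15

Residual capacity of (6,8): 15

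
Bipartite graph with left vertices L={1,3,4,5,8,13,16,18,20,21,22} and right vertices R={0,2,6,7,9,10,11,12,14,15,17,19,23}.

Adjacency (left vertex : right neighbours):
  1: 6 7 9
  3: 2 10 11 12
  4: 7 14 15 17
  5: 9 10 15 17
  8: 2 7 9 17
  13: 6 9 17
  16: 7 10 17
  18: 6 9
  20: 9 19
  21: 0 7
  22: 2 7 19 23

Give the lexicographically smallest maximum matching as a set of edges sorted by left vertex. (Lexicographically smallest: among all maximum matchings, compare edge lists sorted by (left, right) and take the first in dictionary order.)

Lex-smallest maximum matching: {(1,6), (3,2), (4,14), (5,15), (8,7), (13,17), (16,10), (18,9), (20,19), (21,0), (22,23)}

|M| = 11 (so the lex-smallest maximum matching has 11 edges)
process left vertices in ascending order; for each, take the smallest-labelled available neighbour that still permits 11 edges overall, or leave it unmatched if none does
lex-smallest matching: {1-6, 3-2, 4-14, 5-15, 8-7, 13-17, 16-10, 18-9, 20-19, 21-0, 22-23}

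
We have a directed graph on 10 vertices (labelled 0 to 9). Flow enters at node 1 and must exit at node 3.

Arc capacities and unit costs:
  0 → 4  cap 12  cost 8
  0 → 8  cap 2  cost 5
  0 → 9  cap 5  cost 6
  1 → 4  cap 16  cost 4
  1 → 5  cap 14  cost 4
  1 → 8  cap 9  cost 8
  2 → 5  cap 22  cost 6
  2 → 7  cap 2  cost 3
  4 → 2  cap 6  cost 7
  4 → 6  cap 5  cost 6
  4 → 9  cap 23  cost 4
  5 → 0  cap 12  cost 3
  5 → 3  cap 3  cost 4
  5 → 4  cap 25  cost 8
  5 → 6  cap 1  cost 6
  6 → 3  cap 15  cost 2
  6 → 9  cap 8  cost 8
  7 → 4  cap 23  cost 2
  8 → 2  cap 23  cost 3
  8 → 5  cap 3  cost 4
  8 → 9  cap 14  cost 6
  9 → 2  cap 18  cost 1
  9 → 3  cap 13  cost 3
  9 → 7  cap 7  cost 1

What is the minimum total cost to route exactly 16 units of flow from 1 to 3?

shortest-cost path #1: 1→5→3 push 3 @ unit cost 8 (adds 24)
shortest-cost path #2: 1→4→9→3 push 13 @ unit cost 11 (adds 143)
total cost = 167

Minimum cost for 16 units: 167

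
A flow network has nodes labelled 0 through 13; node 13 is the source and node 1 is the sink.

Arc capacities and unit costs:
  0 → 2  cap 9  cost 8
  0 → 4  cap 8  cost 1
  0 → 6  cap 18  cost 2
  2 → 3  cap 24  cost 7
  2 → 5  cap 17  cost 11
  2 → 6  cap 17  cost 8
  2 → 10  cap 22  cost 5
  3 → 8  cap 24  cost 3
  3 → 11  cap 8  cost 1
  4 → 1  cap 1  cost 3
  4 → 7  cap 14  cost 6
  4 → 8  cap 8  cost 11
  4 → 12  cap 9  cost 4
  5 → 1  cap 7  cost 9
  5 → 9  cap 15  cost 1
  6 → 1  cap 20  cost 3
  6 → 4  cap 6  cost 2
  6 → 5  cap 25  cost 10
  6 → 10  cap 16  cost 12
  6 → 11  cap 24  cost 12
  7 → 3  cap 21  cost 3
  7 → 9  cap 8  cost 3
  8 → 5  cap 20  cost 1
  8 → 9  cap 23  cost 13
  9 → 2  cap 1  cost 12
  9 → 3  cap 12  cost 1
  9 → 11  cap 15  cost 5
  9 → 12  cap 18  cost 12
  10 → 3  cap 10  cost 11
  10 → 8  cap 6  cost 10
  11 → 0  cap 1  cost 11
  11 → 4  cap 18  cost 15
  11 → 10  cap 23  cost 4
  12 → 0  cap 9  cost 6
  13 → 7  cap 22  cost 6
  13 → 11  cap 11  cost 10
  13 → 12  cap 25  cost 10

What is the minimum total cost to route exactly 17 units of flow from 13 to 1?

shortest-cost path #1: 13→12→0→4→1 push 1 @ unit cost 20 (adds 20)
shortest-cost path #2: 13→12→0→6→1 push 8 @ unit cost 21 (adds 168)
shortest-cost path #3: 13→7→3→8→5→1 push 7 @ unit cost 22 (adds 154)
shortest-cost path #4: 13→11→0→6→1 push 1 @ unit cost 26 (adds 26)
total cost = 368

Minimum cost for 17 units: 368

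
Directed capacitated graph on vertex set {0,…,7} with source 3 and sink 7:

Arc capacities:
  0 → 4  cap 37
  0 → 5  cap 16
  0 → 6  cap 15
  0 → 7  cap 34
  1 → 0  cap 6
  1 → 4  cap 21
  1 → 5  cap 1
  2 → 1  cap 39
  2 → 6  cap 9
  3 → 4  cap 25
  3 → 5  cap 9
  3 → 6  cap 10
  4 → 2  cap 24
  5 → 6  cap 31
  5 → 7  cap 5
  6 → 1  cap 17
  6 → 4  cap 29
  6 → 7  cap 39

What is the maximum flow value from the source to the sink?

augment #1: 3→5→7 bottleneck 5, total now 5
augment #2: 3→6→7 bottleneck 10, total now 15
augment #3: 3→5→6→7 bottleneck 4, total now 19
augment #4: 3→4→2→6→7 bottleneck 9, total now 28
augment #5: 3→4→2→1→0→7 bottleneck 6, total now 34
augment #6: 3→4→2→1→5→6→7 bottleneck 1, total now 35

Maximum flow value: 35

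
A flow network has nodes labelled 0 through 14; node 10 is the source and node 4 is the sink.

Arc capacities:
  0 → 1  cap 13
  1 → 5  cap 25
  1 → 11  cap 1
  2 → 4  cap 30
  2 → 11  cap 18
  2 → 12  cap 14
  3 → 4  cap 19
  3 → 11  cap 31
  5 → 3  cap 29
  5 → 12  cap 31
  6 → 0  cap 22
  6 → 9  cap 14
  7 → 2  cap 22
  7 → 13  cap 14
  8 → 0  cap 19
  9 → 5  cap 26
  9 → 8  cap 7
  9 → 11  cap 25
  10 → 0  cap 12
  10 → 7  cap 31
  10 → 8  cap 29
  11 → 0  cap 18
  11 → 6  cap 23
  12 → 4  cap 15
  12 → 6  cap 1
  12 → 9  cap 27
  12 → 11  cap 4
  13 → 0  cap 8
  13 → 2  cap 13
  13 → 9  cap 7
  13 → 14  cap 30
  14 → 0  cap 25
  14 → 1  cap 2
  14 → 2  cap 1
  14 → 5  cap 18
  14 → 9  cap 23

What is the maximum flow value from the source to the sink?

Maximum flow value: 44

augment #1: 10→7→2→4 bottleneck 22, total now 22
augment #2: 10→7→13→2→4 bottleneck 8, total now 30
augment #3: 10→0→1→5→3→4 bottleneck 12, total now 42
augment #4: 10→7→13→2→12→4 bottleneck 1, total now 43
augment #5: 10→8→0→1→5→3→4 bottleneck 1, total now 44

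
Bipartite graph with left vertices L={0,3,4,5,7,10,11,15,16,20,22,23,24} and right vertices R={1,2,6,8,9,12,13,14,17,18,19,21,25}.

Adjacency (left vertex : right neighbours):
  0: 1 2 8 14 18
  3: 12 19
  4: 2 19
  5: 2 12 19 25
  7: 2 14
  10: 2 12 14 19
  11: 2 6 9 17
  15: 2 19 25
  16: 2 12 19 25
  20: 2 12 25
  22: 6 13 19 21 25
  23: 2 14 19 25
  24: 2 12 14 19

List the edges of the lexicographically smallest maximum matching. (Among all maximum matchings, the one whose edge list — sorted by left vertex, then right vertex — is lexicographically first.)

Lex-smallest maximum matching: {(0,1), (3,12), (4,2), (5,19), (7,14), (11,6), (15,25), (22,13)}

|M| = 8 (so the lex-smallest maximum matching has 8 edges)
process left vertices in ascending order; for each, take the smallest-labelled available neighbour that still permits 8 edges overall, or leave it unmatched if none does
lex-smallest matching: {0-1, 3-12, 4-2, 5-19, 7-14, 11-6, 15-25, 22-13}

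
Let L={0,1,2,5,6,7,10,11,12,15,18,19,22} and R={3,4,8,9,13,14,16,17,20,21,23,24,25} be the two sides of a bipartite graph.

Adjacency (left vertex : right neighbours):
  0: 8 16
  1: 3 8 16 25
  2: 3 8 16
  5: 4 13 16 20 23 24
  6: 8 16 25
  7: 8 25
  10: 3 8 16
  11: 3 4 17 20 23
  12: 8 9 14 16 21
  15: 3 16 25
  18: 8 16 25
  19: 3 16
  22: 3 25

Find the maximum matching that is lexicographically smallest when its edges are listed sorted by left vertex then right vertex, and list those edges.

|M| = 7 (so the lex-smallest maximum matching has 7 edges)
process left vertices in ascending order; for each, take the smallest-labelled available neighbour that still permits 7 edges overall, or leave it unmatched if none does
lex-smallest matching: {0-8, 1-3, 2-16, 5-4, 6-25, 11-17, 12-9}

Lex-smallest maximum matching: {(0,8), (1,3), (2,16), (5,4), (6,25), (11,17), (12,9)}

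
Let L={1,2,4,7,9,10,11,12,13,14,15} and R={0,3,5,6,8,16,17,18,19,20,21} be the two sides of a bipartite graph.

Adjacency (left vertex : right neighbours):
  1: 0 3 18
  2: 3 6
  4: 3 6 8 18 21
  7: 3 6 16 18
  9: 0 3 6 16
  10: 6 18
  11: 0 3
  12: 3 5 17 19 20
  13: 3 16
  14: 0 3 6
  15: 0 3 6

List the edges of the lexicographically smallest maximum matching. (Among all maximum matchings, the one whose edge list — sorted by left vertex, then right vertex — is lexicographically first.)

Lex-smallest maximum matching: {(1,0), (2,3), (4,8), (7,6), (9,16), (10,18), (12,5)}

|M| = 7 (so the lex-smallest maximum matching has 7 edges)
process left vertices in ascending order; for each, take the smallest-labelled available neighbour that still permits 7 edges overall, or leave it unmatched if none does
lex-smallest matching: {1-0, 2-3, 4-8, 7-6, 9-16, 10-18, 12-5}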